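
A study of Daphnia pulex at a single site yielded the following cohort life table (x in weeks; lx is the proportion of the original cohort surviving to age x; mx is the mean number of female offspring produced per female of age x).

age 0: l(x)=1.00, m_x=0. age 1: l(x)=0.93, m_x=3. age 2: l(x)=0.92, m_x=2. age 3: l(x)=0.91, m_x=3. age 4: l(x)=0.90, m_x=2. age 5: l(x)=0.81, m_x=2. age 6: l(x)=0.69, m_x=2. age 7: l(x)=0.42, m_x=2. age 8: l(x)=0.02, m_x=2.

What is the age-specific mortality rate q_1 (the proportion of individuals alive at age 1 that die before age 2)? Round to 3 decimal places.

0.011

q_1 = (l_1 − l_2) / l_1 = (0.93 − 0.92) / 0.93
     = 0.01 / 0.93 = 0.010753… → 0.011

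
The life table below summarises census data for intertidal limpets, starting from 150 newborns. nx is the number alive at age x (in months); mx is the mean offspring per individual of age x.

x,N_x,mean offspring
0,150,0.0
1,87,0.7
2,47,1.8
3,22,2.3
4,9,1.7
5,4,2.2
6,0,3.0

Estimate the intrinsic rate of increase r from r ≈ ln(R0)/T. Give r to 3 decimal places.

lx = nx/n0 = nx/150: 1, 0.58, 0.31333…, 0.14667…, 0.06, 0.02667…, 0
R0 = Σ lx·mx = 0 + 0.406 + 0.564… + 0.33733… + 0.102 + 0.05867… + 0 = 1.468…
Σ x·lx·mx = 3.247333…; T = 3.247333…/1.468… = 2.21208…
r ≈ ln(R0)/T = ln(1.468…)/2.21208… = 0.17355… → 0.174

0.174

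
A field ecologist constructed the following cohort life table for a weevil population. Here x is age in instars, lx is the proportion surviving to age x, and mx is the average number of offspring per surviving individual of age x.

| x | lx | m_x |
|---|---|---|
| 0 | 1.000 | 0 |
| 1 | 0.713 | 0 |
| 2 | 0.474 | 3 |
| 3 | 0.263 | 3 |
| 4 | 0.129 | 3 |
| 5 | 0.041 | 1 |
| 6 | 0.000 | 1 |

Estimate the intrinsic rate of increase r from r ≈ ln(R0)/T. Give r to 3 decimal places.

0.368

R0 = Σ lx·mx = 0 + 0 + 1.422 + 0.789 + 0.387 + 0.041 + 0 = 2.639
Σ x·lx·mx = 6.964; T = 6.964/2.639 = 2.63888…
r ≈ ln(R0)/T = ln(2.639)/2.63888… = 0.36773… → 0.368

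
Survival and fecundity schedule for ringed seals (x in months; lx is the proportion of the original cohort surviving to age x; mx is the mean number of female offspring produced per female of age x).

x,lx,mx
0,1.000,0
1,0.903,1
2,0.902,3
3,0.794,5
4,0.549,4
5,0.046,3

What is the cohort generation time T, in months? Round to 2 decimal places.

2.79

lx·mx: 0, 0.903, 2.706, 3.97, 2.196, 0.138 → R0 = 9.913
x·lx·mx: 0, 0.903, 5.412, 11.91, 8.784, 0.69 → Σ = 27.699
T = 27.699 / 9.913 = 2.79421… → 2.79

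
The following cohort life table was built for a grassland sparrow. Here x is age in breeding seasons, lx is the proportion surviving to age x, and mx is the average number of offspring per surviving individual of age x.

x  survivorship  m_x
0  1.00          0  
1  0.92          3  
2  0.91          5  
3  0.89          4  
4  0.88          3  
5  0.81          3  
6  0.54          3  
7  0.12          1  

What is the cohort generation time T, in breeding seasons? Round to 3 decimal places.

lx·mx: 0, 2.76, 4.55, 3.56, 2.64, 2.43, 1.62, 0.12 → R0 = 17.68
x·lx·mx: 0, 2.76, 9.1, 10.68, 10.56, 12.15, 9.72, 0.84 → Σ = 55.81
T = 55.81 / 17.68 = 3.156674… → 3.157

3.157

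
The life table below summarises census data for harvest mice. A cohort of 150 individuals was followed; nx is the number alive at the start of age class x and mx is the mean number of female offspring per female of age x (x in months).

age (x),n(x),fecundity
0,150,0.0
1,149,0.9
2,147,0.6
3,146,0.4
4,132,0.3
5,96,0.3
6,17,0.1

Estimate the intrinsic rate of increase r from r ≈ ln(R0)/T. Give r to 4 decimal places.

0.3733

lx = nx/n0 = nx/150: 1, 0.99333…, 0.98, 0.97333…, 0.88, 0.64, 0.11333…
R0 = Σ lx·mx = 0 + 0.894… + 0.588 + 0.38933… + 0.264 + 0.192 + 0.01133… = 2.338667…
Σ x·lx·mx = 5.322…; T = 5.322…/2.338667… = 2.27566…
r ≈ ln(R0)/T = ln(2.338667…)/2.27566… = 0.373335… → 0.3733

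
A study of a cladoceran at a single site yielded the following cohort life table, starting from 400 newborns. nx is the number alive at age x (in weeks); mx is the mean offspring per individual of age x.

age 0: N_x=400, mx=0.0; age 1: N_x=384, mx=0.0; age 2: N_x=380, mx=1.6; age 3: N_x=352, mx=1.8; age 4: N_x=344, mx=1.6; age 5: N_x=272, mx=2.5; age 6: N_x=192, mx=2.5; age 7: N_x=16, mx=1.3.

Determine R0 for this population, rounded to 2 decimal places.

lx = nx/n0 = nx/400: 1, 0.96, 0.95, 0.88, 0.86, 0.68, 0.48, 0.04
lx·mx by age: 0, 0, 1.52, 1.584, 1.376, 1.7, 1.2, 0.052
R0 = Σ lx·mx = 7.432 → 7.43

7.43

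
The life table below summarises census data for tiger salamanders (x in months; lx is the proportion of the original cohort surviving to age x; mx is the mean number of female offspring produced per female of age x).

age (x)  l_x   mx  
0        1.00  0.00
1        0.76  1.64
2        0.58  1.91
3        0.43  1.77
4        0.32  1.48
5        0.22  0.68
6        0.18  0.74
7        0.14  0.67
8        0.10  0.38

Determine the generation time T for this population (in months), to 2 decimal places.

lx·mx: 0, 1.2464, 1.1078, 0.7611, 0.4736, 0.1496, 0.1332, 0.0938, 0.038 → R0 = 4.0035
x·lx·mx: 0, 1.2464, 2.2156, 2.2833, 1.8944, 0.748, 0.7992, 0.6566, 0.304 → Σ = 10.1475
T = 10.1475 / 4.0035 = 2.534657… → 2.53

2.53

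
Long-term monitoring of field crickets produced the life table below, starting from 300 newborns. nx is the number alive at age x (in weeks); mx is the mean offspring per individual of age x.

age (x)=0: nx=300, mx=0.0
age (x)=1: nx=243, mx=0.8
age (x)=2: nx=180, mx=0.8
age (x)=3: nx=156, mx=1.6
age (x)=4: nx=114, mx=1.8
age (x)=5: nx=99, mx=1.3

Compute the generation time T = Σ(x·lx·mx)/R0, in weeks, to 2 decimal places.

lx = nx/n0 = nx/300: 1, 0.81, 0.6, 0.52, 0.38, 0.33
lx·mx: 0, 0.648, 0.48, 0.832, 0.684, 0.429 → R0 = 3.073
x·lx·mx: 0, 0.648, 0.96, 2.496, 2.736, 2.145 → Σ = 8.985
T = 8.985 / 3.073 = 2.923853… → 2.92

2.92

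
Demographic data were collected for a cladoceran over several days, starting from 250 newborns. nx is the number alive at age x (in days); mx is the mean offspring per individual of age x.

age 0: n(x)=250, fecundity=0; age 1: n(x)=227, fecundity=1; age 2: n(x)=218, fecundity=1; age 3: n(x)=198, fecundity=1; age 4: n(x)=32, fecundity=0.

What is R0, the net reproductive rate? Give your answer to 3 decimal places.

2.572

lx = nx/n0 = nx/250: 1, 0.908, 0.872, 0.792, 0.128
lx·mx by age: 0, 0.908, 0.872, 0.792, 0
R0 = Σ lx·mx = 2.572 → 2.572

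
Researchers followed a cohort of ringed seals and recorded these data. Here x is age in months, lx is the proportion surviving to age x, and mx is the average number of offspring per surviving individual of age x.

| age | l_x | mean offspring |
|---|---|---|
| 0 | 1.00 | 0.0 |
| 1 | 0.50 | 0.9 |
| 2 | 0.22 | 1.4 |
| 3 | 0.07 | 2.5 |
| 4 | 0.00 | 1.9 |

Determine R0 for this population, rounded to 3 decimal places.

0.933

lx·mx by age: 0, 0.45, 0.308, 0.175, 0
R0 = Σ lx·mx = 0.933 → 0.933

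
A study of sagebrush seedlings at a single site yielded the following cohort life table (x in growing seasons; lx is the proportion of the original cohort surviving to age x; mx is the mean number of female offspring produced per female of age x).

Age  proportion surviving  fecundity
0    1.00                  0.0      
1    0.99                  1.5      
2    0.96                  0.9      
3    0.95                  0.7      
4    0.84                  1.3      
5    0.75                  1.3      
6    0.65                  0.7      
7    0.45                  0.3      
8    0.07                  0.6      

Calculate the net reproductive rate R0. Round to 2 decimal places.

5.71

lx·mx by age: 0, 1.485, 0.864, 0.665, 1.092, 0.975, 0.455, 0.135, 0.042
R0 = Σ lx·mx = 5.713 → 5.71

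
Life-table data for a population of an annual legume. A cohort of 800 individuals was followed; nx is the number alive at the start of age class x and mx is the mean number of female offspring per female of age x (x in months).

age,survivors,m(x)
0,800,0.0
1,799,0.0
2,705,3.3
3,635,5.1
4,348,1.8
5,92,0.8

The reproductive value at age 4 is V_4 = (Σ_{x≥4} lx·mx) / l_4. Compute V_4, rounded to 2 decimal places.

lx = nx/n0 = nx/800: 1, 0.99875, 0.88125, 0.79375, 0.435, 0.115
lx·mx for x ≥ 4: 0.783, 0.092 → sum = 0.875
V_4 = 0.875 / l_4 = 0.875 / 0.435 = 2.011494… → 2.01

2.01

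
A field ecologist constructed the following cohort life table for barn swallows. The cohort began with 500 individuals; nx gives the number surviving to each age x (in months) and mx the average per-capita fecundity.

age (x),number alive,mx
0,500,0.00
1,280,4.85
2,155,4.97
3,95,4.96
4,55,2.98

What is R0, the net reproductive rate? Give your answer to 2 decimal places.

5.53

lx = nx/n0 = nx/500: 1, 0.56, 0.31, 0.19, 0.11
lx·mx by age: 0, 2.716, 1.5407, 0.9424, 0.3278
R0 = Σ lx·mx = 5.5269 → 5.53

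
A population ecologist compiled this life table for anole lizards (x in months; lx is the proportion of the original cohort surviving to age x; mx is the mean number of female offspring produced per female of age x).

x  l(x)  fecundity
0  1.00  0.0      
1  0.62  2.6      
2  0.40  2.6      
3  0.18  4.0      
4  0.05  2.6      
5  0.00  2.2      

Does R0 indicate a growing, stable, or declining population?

growing

R0 = Σ lx·mx = 0 + 1.612 + 1.04 + 0.72 + 0.13 + 0 = 3.502
R0 > 1, so the population is growing.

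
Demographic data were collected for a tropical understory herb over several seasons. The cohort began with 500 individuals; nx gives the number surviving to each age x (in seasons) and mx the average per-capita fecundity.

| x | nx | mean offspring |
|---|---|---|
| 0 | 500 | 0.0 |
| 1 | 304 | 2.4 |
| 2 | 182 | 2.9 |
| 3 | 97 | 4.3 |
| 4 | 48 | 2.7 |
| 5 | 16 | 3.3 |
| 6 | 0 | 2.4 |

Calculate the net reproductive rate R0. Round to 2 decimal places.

lx = nx/n0 = nx/500: 1, 0.608, 0.364, 0.194, 0.096, 0.032, 0
lx·mx by age: 0, 1.4592, 1.0556, 0.8342, 0.2592, 0.1056, 0
R0 = Σ lx·mx = 3.7138 → 3.71

3.71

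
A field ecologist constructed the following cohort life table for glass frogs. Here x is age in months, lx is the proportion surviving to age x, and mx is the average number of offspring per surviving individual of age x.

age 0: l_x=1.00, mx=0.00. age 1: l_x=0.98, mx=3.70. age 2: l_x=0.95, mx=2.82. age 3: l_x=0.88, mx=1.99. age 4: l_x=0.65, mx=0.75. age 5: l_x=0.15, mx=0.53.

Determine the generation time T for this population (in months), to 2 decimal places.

lx·mx: 0, 3.626, 2.679, 1.7512, 0.4875, 0.0795 → R0 = 8.6232
x·lx·mx: 0, 3.626, 5.358, 5.2536, 1.95, 0.3975 → Σ = 16.5851
T = 16.5851 / 8.6232 = 1.923312… → 1.92

1.92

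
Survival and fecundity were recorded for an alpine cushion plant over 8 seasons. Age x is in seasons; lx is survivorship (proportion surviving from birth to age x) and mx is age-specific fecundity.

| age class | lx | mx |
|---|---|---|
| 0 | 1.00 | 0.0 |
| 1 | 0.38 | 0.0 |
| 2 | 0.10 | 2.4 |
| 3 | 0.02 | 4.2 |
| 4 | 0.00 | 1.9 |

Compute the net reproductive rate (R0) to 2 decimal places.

lx·mx by age: 0, 0, 0.24, 0.084, 0
R0 = Σ lx·mx = 0.324 → 0.32

0.32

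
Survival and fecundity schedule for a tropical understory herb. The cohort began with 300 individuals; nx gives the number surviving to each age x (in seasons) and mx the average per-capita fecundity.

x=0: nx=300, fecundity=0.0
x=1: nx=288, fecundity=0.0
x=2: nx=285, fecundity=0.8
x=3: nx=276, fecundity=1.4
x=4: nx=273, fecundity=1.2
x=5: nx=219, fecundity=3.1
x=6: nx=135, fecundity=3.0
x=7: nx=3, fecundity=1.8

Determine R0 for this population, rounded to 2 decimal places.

lx = nx/n0 = nx/300: 1, 0.96, 0.95, 0.92, 0.91, 0.73, 0.45, 0.01
lx·mx by age: 0, 0, 0.76, 1.288, 1.092, 2.263, 1.35, 0.018
R0 = Σ lx·mx = 6.771 → 6.77

6.77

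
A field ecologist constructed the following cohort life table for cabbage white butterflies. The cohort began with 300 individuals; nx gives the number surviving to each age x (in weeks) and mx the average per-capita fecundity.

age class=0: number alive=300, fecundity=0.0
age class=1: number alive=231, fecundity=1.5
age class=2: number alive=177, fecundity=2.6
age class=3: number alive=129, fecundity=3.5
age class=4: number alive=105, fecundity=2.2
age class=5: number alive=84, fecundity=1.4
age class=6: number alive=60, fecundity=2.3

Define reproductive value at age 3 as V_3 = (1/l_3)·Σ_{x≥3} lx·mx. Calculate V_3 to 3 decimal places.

lx = nx/n0 = nx/300: 1, 0.77, 0.59, 0.43, 0.35, 0.28, 0.2
lx·mx for x ≥ 3: 1.505, 0.77, 0.392, 0.46 → sum = 3.127
V_3 = 3.127 / l_3 = 3.127 / 0.43 = 7.272093… → 7.272

7.272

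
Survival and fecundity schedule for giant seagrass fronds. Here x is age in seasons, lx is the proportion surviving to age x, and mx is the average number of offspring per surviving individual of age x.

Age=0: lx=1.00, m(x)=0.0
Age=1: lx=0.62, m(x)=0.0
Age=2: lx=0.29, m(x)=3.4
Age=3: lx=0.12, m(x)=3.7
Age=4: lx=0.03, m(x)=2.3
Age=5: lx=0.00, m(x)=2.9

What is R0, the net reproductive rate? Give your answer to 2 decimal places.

1.50

lx·mx by age: 0, 0, 0.986, 0.444, 0.069, 0
R0 = Σ lx·mx = 1.499 → 1.50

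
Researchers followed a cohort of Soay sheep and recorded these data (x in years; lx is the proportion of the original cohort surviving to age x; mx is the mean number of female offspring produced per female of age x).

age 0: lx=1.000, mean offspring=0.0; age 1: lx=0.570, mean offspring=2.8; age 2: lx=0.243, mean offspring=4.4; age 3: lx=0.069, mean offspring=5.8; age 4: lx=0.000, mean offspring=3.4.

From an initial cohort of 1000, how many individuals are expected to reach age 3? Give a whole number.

Expected survivors = N0 · l_3 = 1000 × 0.069 = 69 → 69

69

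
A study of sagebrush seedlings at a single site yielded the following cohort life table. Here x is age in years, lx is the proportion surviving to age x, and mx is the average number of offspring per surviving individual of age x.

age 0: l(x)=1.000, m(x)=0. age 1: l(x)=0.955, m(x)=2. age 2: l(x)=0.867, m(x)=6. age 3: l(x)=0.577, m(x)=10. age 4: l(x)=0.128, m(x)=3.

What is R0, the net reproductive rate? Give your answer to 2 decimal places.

lx·mx by age: 0, 1.91, 5.202, 5.77, 0.384
R0 = Σ lx·mx = 13.266 → 13.27

13.27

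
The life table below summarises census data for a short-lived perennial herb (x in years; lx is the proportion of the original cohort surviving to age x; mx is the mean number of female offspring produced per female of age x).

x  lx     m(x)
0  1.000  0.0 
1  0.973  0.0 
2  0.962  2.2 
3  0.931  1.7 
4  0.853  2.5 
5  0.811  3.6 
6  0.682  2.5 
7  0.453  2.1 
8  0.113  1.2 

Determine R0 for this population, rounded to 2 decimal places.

lx·mx by age: 0, 0, 2.1164, 1.5827, 2.1325, 2.9196, 1.705, 0.9513, 0.1356
R0 = Σ lx·mx = 11.5431 → 11.54

11.54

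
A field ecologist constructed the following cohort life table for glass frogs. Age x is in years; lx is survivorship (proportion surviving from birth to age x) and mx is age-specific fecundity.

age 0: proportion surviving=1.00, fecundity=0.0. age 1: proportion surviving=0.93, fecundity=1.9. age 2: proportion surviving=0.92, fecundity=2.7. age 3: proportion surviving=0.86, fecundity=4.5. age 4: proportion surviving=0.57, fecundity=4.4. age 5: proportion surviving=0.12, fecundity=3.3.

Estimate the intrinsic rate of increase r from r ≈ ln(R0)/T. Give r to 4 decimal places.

R0 = Σ lx·mx = 0 + 1.767 + 2.484 + 3.87 + 2.508 + 0.396 = 11.025
Σ x·lx·mx = 30.357; T = 30.357/11.025 = 2.75347…
r ≈ ln(R0)/T = ln(11.025)/2.75347… = 0.871688… → 0.8717

0.8717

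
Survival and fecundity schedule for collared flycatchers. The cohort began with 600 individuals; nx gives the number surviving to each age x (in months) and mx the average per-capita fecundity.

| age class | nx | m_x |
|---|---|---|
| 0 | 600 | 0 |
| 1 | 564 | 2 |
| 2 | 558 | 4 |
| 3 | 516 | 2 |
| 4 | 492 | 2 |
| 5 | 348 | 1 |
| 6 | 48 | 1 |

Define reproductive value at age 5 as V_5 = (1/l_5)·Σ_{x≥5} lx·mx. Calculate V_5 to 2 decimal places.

1.14

lx = nx/n0 = nx/600: 1, 0.94, 0.93, 0.86, 0.82, 0.58, 0.08
lx·mx for x ≥ 5: 0.58, 0.08 → sum = 0.66
V_5 = 0.66 / l_5 = 0.66 / 0.58 = 1.137931… → 1.14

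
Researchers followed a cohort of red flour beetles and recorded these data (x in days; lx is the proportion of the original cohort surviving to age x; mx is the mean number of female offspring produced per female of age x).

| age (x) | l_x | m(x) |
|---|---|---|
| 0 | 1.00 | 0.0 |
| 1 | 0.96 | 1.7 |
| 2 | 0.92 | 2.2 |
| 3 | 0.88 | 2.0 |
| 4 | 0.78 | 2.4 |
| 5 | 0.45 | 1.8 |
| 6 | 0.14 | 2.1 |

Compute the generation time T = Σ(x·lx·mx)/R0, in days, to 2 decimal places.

2.89

lx·mx: 0, 1.632, 2.024, 1.76, 1.872, 0.81, 0.294 → R0 = 8.392
x·lx·mx: 0, 1.632, 4.048, 5.28, 7.488, 4.05, 1.764 → Σ = 24.262
T = 24.262 / 8.392 = 2.891087… → 2.89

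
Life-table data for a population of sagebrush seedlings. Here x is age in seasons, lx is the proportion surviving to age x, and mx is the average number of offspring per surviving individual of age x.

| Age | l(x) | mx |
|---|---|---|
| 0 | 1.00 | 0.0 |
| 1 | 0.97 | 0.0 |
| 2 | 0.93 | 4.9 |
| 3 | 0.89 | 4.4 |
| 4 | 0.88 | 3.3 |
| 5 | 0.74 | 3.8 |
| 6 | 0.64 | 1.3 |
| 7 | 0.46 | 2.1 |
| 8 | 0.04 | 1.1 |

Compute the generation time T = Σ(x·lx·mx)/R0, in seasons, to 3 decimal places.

3.658

lx·mx: 0, 0, 4.557, 3.916, 2.904, 2.812, 0.832, 0.966, 0.044 → R0 = 16.031
x·lx·mx: 0, 0, 9.114, 11.748, 11.616, 14.06, 4.992, 6.762, 0.352 → Σ = 58.644
T = 58.644 / 16.031 = 3.658162… → 3.658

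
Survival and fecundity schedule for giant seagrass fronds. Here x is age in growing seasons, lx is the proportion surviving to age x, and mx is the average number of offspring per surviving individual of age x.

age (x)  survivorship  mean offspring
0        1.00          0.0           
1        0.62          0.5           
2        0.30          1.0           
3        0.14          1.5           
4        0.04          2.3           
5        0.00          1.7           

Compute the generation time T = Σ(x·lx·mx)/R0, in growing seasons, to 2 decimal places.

lx·mx: 0, 0.31, 0.3, 0.21, 0.092, 0 → R0 = 0.912
x·lx·mx: 0, 0.31, 0.6, 0.63, 0.368, 0 → Σ = 1.908
T = 1.908 / 0.912 = 2.092105… → 2.09

2.09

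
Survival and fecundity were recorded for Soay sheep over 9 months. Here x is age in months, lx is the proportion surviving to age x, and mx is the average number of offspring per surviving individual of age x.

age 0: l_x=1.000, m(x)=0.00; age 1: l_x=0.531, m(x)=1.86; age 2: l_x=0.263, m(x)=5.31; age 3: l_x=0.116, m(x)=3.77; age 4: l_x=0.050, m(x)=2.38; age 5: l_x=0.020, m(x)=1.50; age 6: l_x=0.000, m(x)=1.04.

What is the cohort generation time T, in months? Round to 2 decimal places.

lx·mx: 0, 0.98766, 1.39653, 0.43732, 0.119, 0.03, 0 → R0 = 2.97051
x·lx·mx: 0, 0.98766, 2.79306, 1.31196, 0.476, 0.15, 0 → Σ = 5.71868
T = 5.71868 / 2.97051 = 1.925151… → 1.93

1.93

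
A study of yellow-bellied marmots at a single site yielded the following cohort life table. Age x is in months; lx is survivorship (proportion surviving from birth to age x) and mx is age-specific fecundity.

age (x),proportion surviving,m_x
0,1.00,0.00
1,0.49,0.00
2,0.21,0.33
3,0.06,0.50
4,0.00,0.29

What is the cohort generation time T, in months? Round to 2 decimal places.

lx·mx: 0, 0, 0.0693, 0.03, 0 → R0 = 0.0993
x·lx·mx: 0, 0, 0.1386, 0.09, 0 → Σ = 0.2286
T = 0.2286 / 0.0993 = 2.302115… → 2.30

2.30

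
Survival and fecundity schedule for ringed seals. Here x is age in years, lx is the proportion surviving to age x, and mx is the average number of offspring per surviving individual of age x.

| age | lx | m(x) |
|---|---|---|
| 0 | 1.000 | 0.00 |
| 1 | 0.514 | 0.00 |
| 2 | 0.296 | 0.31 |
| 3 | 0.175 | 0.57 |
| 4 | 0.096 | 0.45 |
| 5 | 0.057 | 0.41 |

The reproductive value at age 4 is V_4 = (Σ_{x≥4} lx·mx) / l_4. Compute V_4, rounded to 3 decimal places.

lx·mx for x ≥ 4: 0.0432, 0.02337 → sum = 0.06657
V_4 = 0.06657 / l_4 = 0.06657 / 0.096 = 0.693438… → 0.693

0.693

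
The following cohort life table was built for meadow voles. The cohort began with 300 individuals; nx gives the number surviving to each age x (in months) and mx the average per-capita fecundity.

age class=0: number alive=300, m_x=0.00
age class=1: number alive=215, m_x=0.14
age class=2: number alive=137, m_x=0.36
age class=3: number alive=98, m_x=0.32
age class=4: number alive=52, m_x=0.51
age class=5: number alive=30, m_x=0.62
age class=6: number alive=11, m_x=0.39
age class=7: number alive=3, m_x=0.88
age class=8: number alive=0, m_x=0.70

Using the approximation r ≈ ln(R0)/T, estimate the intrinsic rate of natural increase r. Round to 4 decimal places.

lx = nx/n0 = nx/300: 1, 0.71667…, 0.45667…, 0.32667…, 0.17333…, 0.1, 0.03667…, 0.01, 0
R0 = Σ lx·mx = 0 + 0.10033… + 0.1644… + 0.10453… + 0.0884… + 0.062 + 0.0143… + 0.0088 + 0 = 0.542767…
Σ x·lx·mx = 1.553733…; T = 1.553733…/0.542767… = 2.86262…
r ≈ ln(R0)/T = ln(0.542767…)/2.86262… = -0.213467… → -0.2135

-0.2135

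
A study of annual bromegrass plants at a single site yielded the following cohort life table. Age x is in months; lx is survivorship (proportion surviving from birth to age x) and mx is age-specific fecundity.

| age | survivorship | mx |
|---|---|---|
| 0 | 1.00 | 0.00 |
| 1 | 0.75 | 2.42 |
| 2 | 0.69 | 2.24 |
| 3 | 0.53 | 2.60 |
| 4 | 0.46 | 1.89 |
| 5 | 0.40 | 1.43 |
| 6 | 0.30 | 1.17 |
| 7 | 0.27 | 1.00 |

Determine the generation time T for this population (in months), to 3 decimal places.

2.849

lx·mx: 0, 1.815, 1.5456, 1.378, 0.8694, 0.572, 0.351, 0.27 → R0 = 6.801
x·lx·mx: 0, 1.815, 3.0912, 4.134, 3.4776, 2.86, 2.106, 1.89 → Σ = 19.3738
T = 19.3738 / 6.801 = 2.848669… → 2.849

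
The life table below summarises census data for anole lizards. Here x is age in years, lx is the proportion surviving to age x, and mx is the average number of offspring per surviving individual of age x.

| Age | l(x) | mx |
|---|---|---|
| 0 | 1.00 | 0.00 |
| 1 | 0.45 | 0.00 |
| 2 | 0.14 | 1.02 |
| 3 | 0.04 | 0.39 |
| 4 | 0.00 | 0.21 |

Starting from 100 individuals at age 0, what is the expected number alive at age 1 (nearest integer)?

45

Expected survivors = N0 · l_1 = 100 × 0.45 = 45 → 45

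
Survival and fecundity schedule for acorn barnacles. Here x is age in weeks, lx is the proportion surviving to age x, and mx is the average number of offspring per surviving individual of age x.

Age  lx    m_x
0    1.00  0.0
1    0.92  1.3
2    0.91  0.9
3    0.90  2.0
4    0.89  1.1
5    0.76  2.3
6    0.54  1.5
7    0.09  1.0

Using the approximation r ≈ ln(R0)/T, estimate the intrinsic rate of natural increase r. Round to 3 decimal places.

0.566

R0 = Σ lx·mx = 0 + 1.196 + 0.819 + 1.8 + 0.979 + 1.748 + 0.81 + 0.09 = 7.442
Σ x·lx·mx = 26.38; T = 26.38/7.442 = 3.54475…
r ≈ ln(R0)/T = ln(7.442)/3.54475… = 0.56623… → 0.566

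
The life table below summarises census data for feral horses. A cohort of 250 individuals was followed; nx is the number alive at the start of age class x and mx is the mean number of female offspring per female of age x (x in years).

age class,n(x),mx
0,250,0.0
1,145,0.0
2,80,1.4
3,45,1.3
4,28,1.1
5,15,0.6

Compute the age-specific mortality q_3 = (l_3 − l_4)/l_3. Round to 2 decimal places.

0.38

lx = nx/n0 = nx/250: 1, 0.58, 0.32, 0.18, 0.112, 0.06
q_3 = (l_3 − l_4) / l_3 = (0.18 − 0.112) / 0.18
     = 0.068 / 0.18 = 0.377778… → 0.38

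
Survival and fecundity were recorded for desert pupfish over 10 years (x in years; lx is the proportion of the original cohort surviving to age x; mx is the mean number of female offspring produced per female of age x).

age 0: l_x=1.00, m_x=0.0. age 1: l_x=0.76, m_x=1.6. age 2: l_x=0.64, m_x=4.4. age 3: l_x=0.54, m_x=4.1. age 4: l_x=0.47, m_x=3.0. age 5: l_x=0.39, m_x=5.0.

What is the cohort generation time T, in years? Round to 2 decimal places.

lx·mx: 0, 1.216, 2.816, 2.214, 1.41, 1.95 → R0 = 9.606
x·lx·mx: 0, 1.216, 5.632, 6.642, 5.64, 9.75 → Σ = 28.88
T = 28.88 / 9.606 = 3.006454… → 3.01

3.01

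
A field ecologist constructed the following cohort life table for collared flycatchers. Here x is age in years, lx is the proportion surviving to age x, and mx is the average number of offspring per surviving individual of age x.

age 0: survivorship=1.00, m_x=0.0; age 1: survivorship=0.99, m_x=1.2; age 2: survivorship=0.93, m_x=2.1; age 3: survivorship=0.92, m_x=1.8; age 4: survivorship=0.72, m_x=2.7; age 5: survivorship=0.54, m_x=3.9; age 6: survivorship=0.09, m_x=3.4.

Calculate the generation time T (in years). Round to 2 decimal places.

lx·mx: 0, 1.188, 1.953, 1.656, 1.944, 2.106, 0.306 → R0 = 9.153
x·lx·mx: 0, 1.188, 3.906, 4.968, 7.776, 10.53, 1.836 → Σ = 30.204
T = 30.204 / 9.153 = 3.299902… → 3.30

3.30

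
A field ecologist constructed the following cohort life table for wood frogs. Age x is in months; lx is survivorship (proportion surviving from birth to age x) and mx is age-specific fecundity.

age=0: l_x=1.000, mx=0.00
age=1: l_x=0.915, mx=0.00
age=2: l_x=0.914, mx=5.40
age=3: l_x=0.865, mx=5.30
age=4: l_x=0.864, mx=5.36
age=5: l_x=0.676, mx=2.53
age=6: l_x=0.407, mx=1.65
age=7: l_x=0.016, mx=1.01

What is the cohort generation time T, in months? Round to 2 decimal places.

3.31

lx·mx: 0, 0, 4.9356, 4.5845, 4.63104, 1.71028, 0.67155, 0.01616 → R0 = 16.54913
x·lx·mx: 0, 0, 9.8712, 13.7535, 18.52416, 8.5514, 4.0293, 0.11312 → Σ = 54.84268
T = 54.84268 / 16.54913 = 3.313931… → 3.31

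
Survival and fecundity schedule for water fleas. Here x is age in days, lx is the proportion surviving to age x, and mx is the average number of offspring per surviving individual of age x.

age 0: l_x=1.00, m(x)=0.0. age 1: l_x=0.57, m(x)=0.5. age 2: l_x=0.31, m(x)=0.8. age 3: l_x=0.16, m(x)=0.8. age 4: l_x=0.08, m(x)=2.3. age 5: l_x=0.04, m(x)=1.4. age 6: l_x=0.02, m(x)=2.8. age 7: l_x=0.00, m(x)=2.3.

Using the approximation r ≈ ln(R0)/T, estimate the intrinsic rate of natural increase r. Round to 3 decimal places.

R0 = Σ lx·mx = 0 + 0.285 + 0.248 + 0.128 + 0.184 + 0.056 + 0.056 + 0 = 0.957
Σ x·lx·mx = 2.517; T = 2.517/0.957 = 2.63009…
r ≈ ln(R0)/T = ln(0.957)/2.63009… = -0.01671… → -0.017

-0.017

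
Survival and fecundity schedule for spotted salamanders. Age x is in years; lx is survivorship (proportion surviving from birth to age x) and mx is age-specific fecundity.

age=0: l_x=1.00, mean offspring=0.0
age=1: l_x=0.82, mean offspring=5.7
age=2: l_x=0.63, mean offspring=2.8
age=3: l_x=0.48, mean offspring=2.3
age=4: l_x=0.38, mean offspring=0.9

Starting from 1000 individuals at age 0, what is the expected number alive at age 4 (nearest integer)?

Expected survivors = N0 · l_4 = 1000 × 0.38 = 380 → 380

380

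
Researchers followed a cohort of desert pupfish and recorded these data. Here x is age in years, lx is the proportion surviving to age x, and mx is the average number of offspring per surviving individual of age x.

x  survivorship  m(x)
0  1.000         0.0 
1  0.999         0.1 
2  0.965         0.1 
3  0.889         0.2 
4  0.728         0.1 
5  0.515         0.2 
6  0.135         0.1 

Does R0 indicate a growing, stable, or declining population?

declining

R0 = Σ lx·mx = 0 + 0.0999 + 0.0965 + 0.1778 + 0.0728 + 0.103 + 0.0135 = 0.5635
R0 < 1, so the population is declining.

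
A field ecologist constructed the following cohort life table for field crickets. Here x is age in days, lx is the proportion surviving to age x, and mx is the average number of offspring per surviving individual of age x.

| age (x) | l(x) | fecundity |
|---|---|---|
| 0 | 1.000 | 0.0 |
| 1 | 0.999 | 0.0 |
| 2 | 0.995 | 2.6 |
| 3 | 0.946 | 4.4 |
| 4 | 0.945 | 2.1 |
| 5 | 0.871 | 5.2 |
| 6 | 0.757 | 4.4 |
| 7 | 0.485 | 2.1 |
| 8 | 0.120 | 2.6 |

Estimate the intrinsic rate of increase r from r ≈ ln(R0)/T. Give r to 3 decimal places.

0.664

R0 = Σ lx·mx = 0 + 0 + 2.587 + 4.1624 + 1.9845 + 4.5292 + 3.3308 + 1.0185 + 0.312 = 17.9244
Σ x·lx·mx = 77.8555; T = 77.8555/17.9244 = 4.34355…
r ≈ ln(R0)/T = ln(17.9244)/4.34355… = 0.66447… → 0.664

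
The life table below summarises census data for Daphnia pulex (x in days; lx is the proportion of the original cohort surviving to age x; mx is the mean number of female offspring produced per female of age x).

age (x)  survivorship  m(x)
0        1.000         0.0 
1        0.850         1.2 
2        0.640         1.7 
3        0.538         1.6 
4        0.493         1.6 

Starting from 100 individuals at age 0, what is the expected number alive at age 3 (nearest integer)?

54

Expected survivors = N0 · l_3 = 100 × 0.538 = 53.8 → 54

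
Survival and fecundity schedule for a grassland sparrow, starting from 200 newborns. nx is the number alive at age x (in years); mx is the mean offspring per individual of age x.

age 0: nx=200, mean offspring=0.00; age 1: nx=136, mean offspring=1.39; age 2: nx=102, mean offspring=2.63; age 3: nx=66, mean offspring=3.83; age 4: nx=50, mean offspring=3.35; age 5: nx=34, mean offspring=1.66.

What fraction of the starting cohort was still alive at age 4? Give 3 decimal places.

0.250

l_4 = n_4/n_0 = 50/200 = 0.25 → 0.250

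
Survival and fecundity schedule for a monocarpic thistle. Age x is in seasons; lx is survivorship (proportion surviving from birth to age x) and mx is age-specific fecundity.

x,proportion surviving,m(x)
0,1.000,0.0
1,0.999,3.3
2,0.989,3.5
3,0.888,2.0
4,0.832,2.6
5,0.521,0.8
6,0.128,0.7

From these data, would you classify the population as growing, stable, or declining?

growing

R0 = Σ lx·mx = 0 + 3.2967 + 3.4615 + 1.776 + 2.1632 + 0.4168 + 0.0896 = 11.2038
R0 > 1, so the population is growing.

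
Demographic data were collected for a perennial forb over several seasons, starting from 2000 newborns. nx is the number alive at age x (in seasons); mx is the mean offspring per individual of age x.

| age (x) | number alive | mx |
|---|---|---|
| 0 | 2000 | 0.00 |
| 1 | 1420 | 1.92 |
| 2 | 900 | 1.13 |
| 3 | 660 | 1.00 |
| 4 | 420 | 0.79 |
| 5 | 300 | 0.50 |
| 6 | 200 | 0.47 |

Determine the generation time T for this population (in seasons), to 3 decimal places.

lx = nx/n0 = nx/2000: 1, 0.71, 0.45, 0.33, 0.21, 0.15, 0.1
lx·mx: 0, 1.3632, 0.5085, 0.33, 0.1659, 0.075, 0.047 → R0 = 2.4896
x·lx·mx: 0, 1.3632, 1.017, 0.99, 0.6636, 0.375, 0.282 → Σ = 4.6908
T = 4.6908 / 2.4896 = 1.884158… → 1.884

1.884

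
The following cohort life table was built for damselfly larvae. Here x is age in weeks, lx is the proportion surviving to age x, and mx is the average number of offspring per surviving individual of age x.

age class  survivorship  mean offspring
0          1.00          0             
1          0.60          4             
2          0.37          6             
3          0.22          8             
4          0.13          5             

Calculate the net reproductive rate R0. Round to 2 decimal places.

7.03

lx·mx by age: 0, 2.4, 2.22, 1.76, 0.65
R0 = Σ lx·mx = 7.03 → 7.03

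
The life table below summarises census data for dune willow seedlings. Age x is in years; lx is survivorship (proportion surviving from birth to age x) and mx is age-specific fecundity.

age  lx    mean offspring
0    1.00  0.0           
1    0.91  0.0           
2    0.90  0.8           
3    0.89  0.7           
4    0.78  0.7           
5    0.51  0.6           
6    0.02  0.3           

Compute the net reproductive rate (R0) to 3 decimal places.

lx·mx by age: 0, 0, 0.72, 0.623, 0.546, 0.306, 0.006
R0 = Σ lx·mx = 2.201 → 2.201

2.201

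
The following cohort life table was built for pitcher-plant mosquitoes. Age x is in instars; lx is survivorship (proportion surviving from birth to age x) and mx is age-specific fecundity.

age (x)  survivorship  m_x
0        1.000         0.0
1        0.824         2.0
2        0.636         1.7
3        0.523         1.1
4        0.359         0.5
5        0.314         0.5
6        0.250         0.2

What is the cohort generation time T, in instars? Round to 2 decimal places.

1.99

lx·mx: 0, 1.648, 1.0812, 0.5753, 0.1795, 0.157, 0.05 → R0 = 3.691
x·lx·mx: 0, 1.648, 2.1624, 1.7259, 0.718, 0.785, 0.3 → Σ = 7.3393
T = 7.3393 / 3.691 = 1.988431… → 1.99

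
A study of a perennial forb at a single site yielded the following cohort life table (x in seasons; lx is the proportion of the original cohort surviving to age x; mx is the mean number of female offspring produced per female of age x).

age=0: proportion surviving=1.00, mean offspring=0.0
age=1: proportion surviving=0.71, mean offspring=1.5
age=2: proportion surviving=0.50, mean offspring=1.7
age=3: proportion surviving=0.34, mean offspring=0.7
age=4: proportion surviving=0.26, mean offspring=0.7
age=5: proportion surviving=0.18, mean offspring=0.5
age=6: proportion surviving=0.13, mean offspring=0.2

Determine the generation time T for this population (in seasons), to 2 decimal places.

1.96

lx·mx: 0, 1.065, 0.85, 0.238, 0.182, 0.09, 0.026 → R0 = 2.451
x·lx·mx: 0, 1.065, 1.7, 0.714, 0.728, 0.45, 0.156 → Σ = 4.813
T = 4.813 / 2.451 = 1.963688… → 1.96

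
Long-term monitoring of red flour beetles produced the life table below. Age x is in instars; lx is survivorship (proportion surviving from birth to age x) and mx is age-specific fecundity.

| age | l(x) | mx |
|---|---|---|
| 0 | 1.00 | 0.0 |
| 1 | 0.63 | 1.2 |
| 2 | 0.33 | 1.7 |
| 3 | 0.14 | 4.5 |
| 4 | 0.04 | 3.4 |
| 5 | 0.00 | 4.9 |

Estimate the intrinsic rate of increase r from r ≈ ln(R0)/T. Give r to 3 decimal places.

R0 = Σ lx·mx = 0 + 0.756 + 0.561 + 0.63 + 0.136 + 0 = 2.083
Σ x·lx·mx = 4.312; T = 4.312/2.083 = 2.07009…
r ≈ ln(R0)/T = ln(2.083)/2.07009… = 0.35448… → 0.354

0.354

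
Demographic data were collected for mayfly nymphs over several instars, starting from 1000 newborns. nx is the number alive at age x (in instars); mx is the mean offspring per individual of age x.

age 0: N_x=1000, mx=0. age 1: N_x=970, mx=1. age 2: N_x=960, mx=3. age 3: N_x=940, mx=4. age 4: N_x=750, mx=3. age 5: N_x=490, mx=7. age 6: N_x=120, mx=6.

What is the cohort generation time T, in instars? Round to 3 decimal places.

3.460

lx = nx/n0 = nx/1000: 1, 0.97, 0.96, 0.94, 0.75, 0.49, 0.12
lx·mx: 0, 0.97, 2.88, 3.76, 2.25, 3.43, 0.72 → R0 = 14.01
x·lx·mx: 0, 0.97, 5.76, 11.28, 9, 17.15, 4.32 → Σ = 48.48
T = 48.48 / 14.01 = 3.460385… → 3.460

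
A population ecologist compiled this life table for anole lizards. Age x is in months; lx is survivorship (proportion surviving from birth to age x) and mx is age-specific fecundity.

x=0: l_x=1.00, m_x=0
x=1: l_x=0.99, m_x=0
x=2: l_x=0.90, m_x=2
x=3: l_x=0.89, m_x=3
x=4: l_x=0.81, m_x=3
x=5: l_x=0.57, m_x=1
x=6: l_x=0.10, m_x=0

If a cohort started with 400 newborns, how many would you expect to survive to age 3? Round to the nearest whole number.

Expected survivors = N0 · l_3 = 400 × 0.89 = 356 → 356

356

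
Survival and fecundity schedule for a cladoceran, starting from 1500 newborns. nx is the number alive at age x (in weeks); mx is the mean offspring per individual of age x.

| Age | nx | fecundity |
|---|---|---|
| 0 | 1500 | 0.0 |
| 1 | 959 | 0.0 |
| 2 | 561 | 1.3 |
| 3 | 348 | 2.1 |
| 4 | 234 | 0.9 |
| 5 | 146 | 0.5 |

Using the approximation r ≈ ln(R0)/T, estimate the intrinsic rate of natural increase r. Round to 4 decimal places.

lx = nx/n0 = nx/1500: 1, 0.63933…, 0.374, 0.232, 0.156, 0.09733…
R0 = Σ lx·mx = 0 + 0 + 0.4862 + 0.4872 + 0.1404 + 0.04867… = 1.162467…
Σ x·lx·mx = 3.238933…; T = 3.238933…/1.162467… = 2.78626…
r ≈ ln(R0)/T = ln(1.162467…)/2.78626… = 0.054031… → 0.0540

0.0540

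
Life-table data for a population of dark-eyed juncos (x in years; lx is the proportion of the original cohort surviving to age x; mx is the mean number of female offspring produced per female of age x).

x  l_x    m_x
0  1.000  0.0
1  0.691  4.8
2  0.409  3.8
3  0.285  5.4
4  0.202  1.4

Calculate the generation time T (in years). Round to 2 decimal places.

1.82

lx·mx: 0, 3.3168, 1.5542, 1.539, 0.2828 → R0 = 6.6928
x·lx·mx: 0, 3.3168, 3.1084, 4.617, 1.1312 → Σ = 12.1734
T = 12.1734 / 6.6928 = 1.81888… → 1.82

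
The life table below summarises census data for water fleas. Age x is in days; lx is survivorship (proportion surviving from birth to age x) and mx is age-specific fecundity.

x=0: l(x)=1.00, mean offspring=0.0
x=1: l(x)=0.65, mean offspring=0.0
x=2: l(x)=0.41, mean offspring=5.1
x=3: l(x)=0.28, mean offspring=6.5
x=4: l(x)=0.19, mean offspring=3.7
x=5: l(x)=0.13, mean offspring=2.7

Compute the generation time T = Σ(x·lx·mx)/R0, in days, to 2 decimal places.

lx·mx: 0, 0, 2.091, 1.82, 0.703, 0.351 → R0 = 4.965
x·lx·mx: 0, 0, 4.182, 5.46, 2.812, 1.755 → Σ = 14.209
T = 14.209 / 4.965 = 2.861833… → 2.86

2.86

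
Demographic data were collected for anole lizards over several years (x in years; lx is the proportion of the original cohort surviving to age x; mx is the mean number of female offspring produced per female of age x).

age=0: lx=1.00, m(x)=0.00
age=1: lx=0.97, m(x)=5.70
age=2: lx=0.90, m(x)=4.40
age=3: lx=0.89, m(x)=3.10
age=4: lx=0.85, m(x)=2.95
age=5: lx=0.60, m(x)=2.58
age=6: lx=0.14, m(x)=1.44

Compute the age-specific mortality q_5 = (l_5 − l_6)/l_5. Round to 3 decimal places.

0.767

q_5 = (l_5 − l_6) / l_5 = (0.6 − 0.14) / 0.6
     = 0.46 / 0.6 = 0.766667… → 0.767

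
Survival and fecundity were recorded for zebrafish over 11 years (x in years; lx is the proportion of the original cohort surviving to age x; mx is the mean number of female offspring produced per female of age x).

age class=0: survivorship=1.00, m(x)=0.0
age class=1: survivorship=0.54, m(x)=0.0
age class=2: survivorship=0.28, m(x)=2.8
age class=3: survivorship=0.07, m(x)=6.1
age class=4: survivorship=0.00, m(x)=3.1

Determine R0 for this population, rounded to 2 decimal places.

1.21

lx·mx by age: 0, 0, 0.784, 0.427, 0
R0 = Σ lx·mx = 1.211 → 1.21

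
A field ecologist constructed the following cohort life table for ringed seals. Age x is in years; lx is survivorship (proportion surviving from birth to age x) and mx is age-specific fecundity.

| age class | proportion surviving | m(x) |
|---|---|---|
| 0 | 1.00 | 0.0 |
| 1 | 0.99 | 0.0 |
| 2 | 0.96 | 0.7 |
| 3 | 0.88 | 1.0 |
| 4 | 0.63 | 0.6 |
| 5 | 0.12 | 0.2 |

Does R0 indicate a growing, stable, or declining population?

growing

R0 = Σ lx·mx = 0 + 0 + 0.672 + 0.88 + 0.378 + 0.024 = 1.954
R0 > 1, so the population is growing.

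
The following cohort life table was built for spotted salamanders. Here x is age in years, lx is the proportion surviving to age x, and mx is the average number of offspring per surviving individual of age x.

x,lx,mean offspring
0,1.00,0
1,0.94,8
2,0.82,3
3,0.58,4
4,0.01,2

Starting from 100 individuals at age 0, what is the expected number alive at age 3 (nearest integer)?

58

Expected survivors = N0 · l_3 = 100 × 0.58 = 58 → 58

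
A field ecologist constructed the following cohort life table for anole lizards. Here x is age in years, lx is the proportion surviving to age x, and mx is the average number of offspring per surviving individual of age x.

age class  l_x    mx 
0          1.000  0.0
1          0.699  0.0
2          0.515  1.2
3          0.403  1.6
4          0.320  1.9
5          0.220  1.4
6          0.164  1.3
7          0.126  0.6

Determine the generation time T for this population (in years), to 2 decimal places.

3.63

lx·mx: 0, 0, 0.618, 0.6448, 0.608, 0.308, 0.2132, 0.0756 → R0 = 2.4676
x·lx·mx: 0, 0, 1.236, 1.9344, 2.432, 1.54, 1.2792, 0.5292 → Σ = 8.9508
T = 8.9508 / 2.4676 = 3.62733… → 3.63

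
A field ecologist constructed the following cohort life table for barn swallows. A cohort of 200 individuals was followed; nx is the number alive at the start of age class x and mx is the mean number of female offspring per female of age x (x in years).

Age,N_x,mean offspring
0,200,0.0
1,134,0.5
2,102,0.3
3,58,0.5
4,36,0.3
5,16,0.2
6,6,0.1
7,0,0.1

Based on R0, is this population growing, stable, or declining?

lx = nx/n0 = nx/200: 1, 0.67, 0.51, 0.29, 0.18, 0.08, 0.03, 0
R0 = Σ lx·mx = 0 + 0.335 + 0.153 + 0.145 + 0.054 + 0.016 + 0.003 + 0 = 0.706
R0 < 1, so the population is declining.

declining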